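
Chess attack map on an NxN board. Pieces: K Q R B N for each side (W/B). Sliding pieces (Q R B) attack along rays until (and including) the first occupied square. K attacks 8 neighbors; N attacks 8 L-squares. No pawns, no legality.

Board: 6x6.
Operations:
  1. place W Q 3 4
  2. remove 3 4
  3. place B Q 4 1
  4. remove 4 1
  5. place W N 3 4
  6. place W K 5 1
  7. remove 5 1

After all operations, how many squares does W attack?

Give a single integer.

Answer: 6

Derivation:
Op 1: place WQ@(3,4)
Op 2: remove (3,4)
Op 3: place BQ@(4,1)
Op 4: remove (4,1)
Op 5: place WN@(3,4)
Op 6: place WK@(5,1)
Op 7: remove (5,1)
Per-piece attacks for W:
  WN@(3,4): attacks (5,5) (1,5) (4,2) (5,3) (2,2) (1,3)
Union (6 distinct): (1,3) (1,5) (2,2) (4,2) (5,3) (5,5)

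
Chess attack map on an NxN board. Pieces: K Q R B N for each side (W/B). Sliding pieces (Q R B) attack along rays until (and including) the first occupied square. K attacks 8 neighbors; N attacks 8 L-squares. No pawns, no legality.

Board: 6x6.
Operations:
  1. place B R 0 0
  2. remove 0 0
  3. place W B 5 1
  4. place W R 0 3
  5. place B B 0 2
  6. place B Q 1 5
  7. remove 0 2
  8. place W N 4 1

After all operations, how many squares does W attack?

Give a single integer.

Answer: 16

Derivation:
Op 1: place BR@(0,0)
Op 2: remove (0,0)
Op 3: place WB@(5,1)
Op 4: place WR@(0,3)
Op 5: place BB@(0,2)
Op 6: place BQ@(1,5)
Op 7: remove (0,2)
Op 8: place WN@(4,1)
Per-piece attacks for W:
  WR@(0,3): attacks (0,4) (0,5) (0,2) (0,1) (0,0) (1,3) (2,3) (3,3) (4,3) (5,3)
  WN@(4,1): attacks (5,3) (3,3) (2,2) (2,0)
  WB@(5,1): attacks (4,2) (3,3) (2,4) (1,5) (4,0) [ray(-1,1) blocked at (1,5)]
Union (16 distinct): (0,0) (0,1) (0,2) (0,4) (0,5) (1,3) (1,5) (2,0) (2,2) (2,3) (2,4) (3,3) (4,0) (4,2) (4,3) (5,3)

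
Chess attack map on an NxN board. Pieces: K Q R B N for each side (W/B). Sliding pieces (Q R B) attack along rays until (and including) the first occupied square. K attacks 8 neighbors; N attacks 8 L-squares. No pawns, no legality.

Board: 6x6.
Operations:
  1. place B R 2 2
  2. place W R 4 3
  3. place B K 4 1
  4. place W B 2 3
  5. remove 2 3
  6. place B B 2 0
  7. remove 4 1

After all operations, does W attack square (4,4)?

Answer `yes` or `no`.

Op 1: place BR@(2,2)
Op 2: place WR@(4,3)
Op 3: place BK@(4,1)
Op 4: place WB@(2,3)
Op 5: remove (2,3)
Op 6: place BB@(2,0)
Op 7: remove (4,1)
Per-piece attacks for W:
  WR@(4,3): attacks (4,4) (4,5) (4,2) (4,1) (4,0) (5,3) (3,3) (2,3) (1,3) (0,3)
W attacks (4,4): yes

Answer: yes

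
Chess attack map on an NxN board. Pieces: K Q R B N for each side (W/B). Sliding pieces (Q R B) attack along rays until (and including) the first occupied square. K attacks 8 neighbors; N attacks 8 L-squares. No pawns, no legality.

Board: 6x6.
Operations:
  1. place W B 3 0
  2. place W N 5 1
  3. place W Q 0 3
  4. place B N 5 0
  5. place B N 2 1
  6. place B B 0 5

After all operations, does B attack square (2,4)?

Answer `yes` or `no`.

Op 1: place WB@(3,0)
Op 2: place WN@(5,1)
Op 3: place WQ@(0,3)
Op 4: place BN@(5,0)
Op 5: place BN@(2,1)
Op 6: place BB@(0,5)
Per-piece attacks for B:
  BB@(0,5): attacks (1,4) (2,3) (3,2) (4,1) (5,0) [ray(1,-1) blocked at (5,0)]
  BN@(2,1): attacks (3,3) (4,2) (1,3) (0,2) (4,0) (0,0)
  BN@(5,0): attacks (4,2) (3,1)
B attacks (2,4): no

Answer: no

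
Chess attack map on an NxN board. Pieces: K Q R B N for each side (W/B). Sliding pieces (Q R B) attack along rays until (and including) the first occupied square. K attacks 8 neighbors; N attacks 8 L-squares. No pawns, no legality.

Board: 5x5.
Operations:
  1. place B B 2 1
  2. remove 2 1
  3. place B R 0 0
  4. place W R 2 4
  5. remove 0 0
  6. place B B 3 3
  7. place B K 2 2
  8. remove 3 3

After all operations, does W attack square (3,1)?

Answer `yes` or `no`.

Answer: no

Derivation:
Op 1: place BB@(2,1)
Op 2: remove (2,1)
Op 3: place BR@(0,0)
Op 4: place WR@(2,4)
Op 5: remove (0,0)
Op 6: place BB@(3,3)
Op 7: place BK@(2,2)
Op 8: remove (3,3)
Per-piece attacks for W:
  WR@(2,4): attacks (2,3) (2,2) (3,4) (4,4) (1,4) (0,4) [ray(0,-1) blocked at (2,2)]
W attacks (3,1): no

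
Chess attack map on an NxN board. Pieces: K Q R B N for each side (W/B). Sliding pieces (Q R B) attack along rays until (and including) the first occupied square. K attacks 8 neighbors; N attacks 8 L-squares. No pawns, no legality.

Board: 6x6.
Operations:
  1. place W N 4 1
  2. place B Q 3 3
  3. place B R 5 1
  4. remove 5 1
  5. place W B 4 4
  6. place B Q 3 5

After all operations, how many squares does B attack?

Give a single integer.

Answer: 24

Derivation:
Op 1: place WN@(4,1)
Op 2: place BQ@(3,3)
Op 3: place BR@(5,1)
Op 4: remove (5,1)
Op 5: place WB@(4,4)
Op 6: place BQ@(3,5)
Per-piece attacks for B:
  BQ@(3,3): attacks (3,4) (3,5) (3,2) (3,1) (3,0) (4,3) (5,3) (2,3) (1,3) (0,3) (4,4) (4,2) (5,1) (2,4) (1,5) (2,2) (1,1) (0,0) [ray(0,1) blocked at (3,5); ray(1,1) blocked at (4,4)]
  BQ@(3,5): attacks (3,4) (3,3) (4,5) (5,5) (2,5) (1,5) (0,5) (4,4) (2,4) (1,3) (0,2) [ray(0,-1) blocked at (3,3); ray(1,-1) blocked at (4,4)]
Union (24 distinct): (0,0) (0,2) (0,3) (0,5) (1,1) (1,3) (1,5) (2,2) (2,3) (2,4) (2,5) (3,0) (3,1) (3,2) (3,3) (3,4) (3,5) (4,2) (4,3) (4,4) (4,5) (5,1) (5,3) (5,5)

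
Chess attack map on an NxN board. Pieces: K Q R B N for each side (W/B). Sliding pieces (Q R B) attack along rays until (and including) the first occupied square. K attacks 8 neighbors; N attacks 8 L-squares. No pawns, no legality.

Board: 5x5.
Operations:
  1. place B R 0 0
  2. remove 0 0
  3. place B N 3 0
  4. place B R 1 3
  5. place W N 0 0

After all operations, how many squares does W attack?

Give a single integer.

Op 1: place BR@(0,0)
Op 2: remove (0,0)
Op 3: place BN@(3,0)
Op 4: place BR@(1,3)
Op 5: place WN@(0,0)
Per-piece attacks for W:
  WN@(0,0): attacks (1,2) (2,1)
Union (2 distinct): (1,2) (2,1)

Answer: 2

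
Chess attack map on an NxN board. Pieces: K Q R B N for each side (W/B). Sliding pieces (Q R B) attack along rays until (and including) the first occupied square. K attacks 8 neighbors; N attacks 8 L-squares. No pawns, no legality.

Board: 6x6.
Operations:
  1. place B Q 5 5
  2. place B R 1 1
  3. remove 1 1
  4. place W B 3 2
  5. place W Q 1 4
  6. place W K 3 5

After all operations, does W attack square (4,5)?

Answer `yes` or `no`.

Answer: yes

Derivation:
Op 1: place BQ@(5,5)
Op 2: place BR@(1,1)
Op 3: remove (1,1)
Op 4: place WB@(3,2)
Op 5: place WQ@(1,4)
Op 6: place WK@(3,5)
Per-piece attacks for W:
  WQ@(1,4): attacks (1,5) (1,3) (1,2) (1,1) (1,0) (2,4) (3,4) (4,4) (5,4) (0,4) (2,5) (2,3) (3,2) (0,5) (0,3) [ray(1,-1) blocked at (3,2)]
  WB@(3,2): attacks (4,3) (5,4) (4,1) (5,0) (2,3) (1,4) (2,1) (1,0) [ray(-1,1) blocked at (1,4)]
  WK@(3,5): attacks (3,4) (4,5) (2,5) (4,4) (2,4)
W attacks (4,5): yes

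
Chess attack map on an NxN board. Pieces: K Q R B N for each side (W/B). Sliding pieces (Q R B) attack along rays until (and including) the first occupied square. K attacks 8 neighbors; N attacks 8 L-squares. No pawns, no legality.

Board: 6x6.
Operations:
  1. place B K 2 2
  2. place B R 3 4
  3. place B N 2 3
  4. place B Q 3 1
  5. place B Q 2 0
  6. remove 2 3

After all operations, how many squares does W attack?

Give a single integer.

Op 1: place BK@(2,2)
Op 2: place BR@(3,4)
Op 3: place BN@(2,3)
Op 4: place BQ@(3,1)
Op 5: place BQ@(2,0)
Op 6: remove (2,3)
Per-piece attacks for W:
Union (0 distinct): (none)

Answer: 0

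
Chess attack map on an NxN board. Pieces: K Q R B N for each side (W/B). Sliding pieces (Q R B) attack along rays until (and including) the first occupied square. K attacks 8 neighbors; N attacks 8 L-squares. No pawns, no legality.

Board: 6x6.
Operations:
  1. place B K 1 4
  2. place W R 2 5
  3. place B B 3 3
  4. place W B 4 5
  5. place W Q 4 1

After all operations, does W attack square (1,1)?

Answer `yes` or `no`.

Answer: yes

Derivation:
Op 1: place BK@(1,4)
Op 2: place WR@(2,5)
Op 3: place BB@(3,3)
Op 4: place WB@(4,5)
Op 5: place WQ@(4,1)
Per-piece attacks for W:
  WR@(2,5): attacks (2,4) (2,3) (2,2) (2,1) (2,0) (3,5) (4,5) (1,5) (0,5) [ray(1,0) blocked at (4,5)]
  WQ@(4,1): attacks (4,2) (4,3) (4,4) (4,5) (4,0) (5,1) (3,1) (2,1) (1,1) (0,1) (5,2) (5,0) (3,2) (2,3) (1,4) (3,0) [ray(0,1) blocked at (4,5); ray(-1,1) blocked at (1,4)]
  WB@(4,5): attacks (5,4) (3,4) (2,3) (1,2) (0,1)
W attacks (1,1): yes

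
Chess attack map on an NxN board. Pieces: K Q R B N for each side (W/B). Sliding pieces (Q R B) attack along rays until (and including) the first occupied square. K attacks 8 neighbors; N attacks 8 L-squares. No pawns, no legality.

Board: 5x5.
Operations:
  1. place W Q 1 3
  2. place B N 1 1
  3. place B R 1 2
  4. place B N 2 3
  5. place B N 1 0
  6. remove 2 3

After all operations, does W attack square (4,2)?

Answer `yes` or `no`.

Answer: no

Derivation:
Op 1: place WQ@(1,3)
Op 2: place BN@(1,1)
Op 3: place BR@(1,2)
Op 4: place BN@(2,3)
Op 5: place BN@(1,0)
Op 6: remove (2,3)
Per-piece attacks for W:
  WQ@(1,3): attacks (1,4) (1,2) (2,3) (3,3) (4,3) (0,3) (2,4) (2,2) (3,1) (4,0) (0,4) (0,2) [ray(0,-1) blocked at (1,2)]
W attacks (4,2): no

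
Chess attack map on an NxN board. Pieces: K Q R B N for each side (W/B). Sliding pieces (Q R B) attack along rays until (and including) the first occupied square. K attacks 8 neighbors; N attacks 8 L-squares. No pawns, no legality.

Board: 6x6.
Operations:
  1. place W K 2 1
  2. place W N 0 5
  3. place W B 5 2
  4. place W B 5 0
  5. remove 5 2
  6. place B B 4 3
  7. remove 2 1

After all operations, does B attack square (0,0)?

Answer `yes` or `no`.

Answer: no

Derivation:
Op 1: place WK@(2,1)
Op 2: place WN@(0,5)
Op 3: place WB@(5,2)
Op 4: place WB@(5,0)
Op 5: remove (5,2)
Op 6: place BB@(4,3)
Op 7: remove (2,1)
Per-piece attacks for B:
  BB@(4,3): attacks (5,4) (5,2) (3,4) (2,5) (3,2) (2,1) (1,0)
B attacks (0,0): no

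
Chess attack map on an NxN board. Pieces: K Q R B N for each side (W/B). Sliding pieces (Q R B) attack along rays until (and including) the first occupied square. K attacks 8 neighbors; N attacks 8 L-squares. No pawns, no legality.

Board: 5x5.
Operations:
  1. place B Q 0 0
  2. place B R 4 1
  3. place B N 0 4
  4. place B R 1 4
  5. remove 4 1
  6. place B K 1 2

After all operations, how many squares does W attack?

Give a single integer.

Op 1: place BQ@(0,0)
Op 2: place BR@(4,1)
Op 3: place BN@(0,4)
Op 4: place BR@(1,4)
Op 5: remove (4,1)
Op 6: place BK@(1,2)
Per-piece attacks for W:
Union (0 distinct): (none)

Answer: 0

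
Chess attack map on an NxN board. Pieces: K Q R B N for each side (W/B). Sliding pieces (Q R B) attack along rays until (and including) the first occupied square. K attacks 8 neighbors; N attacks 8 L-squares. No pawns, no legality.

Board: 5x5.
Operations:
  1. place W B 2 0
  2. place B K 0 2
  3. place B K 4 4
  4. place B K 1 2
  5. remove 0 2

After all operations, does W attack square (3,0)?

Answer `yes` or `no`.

Op 1: place WB@(2,0)
Op 2: place BK@(0,2)
Op 3: place BK@(4,4)
Op 4: place BK@(1,2)
Op 5: remove (0,2)
Per-piece attacks for W:
  WB@(2,0): attacks (3,1) (4,2) (1,1) (0,2)
W attacks (3,0): no

Answer: no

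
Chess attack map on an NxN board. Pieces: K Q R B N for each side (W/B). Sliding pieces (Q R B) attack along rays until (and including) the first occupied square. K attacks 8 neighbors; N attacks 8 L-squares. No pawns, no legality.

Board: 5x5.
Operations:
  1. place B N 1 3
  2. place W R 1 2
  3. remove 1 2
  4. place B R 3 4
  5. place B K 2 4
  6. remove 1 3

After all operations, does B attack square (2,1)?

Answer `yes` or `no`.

Op 1: place BN@(1,3)
Op 2: place WR@(1,2)
Op 3: remove (1,2)
Op 4: place BR@(3,4)
Op 5: place BK@(2,4)
Op 6: remove (1,3)
Per-piece attacks for B:
  BK@(2,4): attacks (2,3) (3,4) (1,4) (3,3) (1,3)
  BR@(3,4): attacks (3,3) (3,2) (3,1) (3,0) (4,4) (2,4) [ray(-1,0) blocked at (2,4)]
B attacks (2,1): no

Answer: no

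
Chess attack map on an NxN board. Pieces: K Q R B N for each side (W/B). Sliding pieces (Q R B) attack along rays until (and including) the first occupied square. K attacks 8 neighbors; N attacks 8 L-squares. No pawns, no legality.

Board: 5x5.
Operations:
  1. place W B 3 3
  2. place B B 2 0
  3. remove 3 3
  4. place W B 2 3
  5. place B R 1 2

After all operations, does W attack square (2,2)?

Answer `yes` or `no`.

Op 1: place WB@(3,3)
Op 2: place BB@(2,0)
Op 3: remove (3,3)
Op 4: place WB@(2,3)
Op 5: place BR@(1,2)
Per-piece attacks for W:
  WB@(2,3): attacks (3,4) (3,2) (4,1) (1,4) (1,2) [ray(-1,-1) blocked at (1,2)]
W attacks (2,2): no

Answer: no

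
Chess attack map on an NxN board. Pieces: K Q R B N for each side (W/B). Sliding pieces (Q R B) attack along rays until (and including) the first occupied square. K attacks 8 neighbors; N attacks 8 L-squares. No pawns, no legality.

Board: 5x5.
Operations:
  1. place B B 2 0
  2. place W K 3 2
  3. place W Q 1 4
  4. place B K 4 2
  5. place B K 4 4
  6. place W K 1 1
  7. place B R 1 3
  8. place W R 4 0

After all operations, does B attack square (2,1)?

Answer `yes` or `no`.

Answer: no

Derivation:
Op 1: place BB@(2,0)
Op 2: place WK@(3,2)
Op 3: place WQ@(1,4)
Op 4: place BK@(4,2)
Op 5: place BK@(4,4)
Op 6: place WK@(1,1)
Op 7: place BR@(1,3)
Op 8: place WR@(4,0)
Per-piece attacks for B:
  BR@(1,3): attacks (1,4) (1,2) (1,1) (2,3) (3,3) (4,3) (0,3) [ray(0,1) blocked at (1,4); ray(0,-1) blocked at (1,1)]
  BB@(2,0): attacks (3,1) (4,2) (1,1) [ray(1,1) blocked at (4,2); ray(-1,1) blocked at (1,1)]
  BK@(4,2): attacks (4,3) (4,1) (3,2) (3,3) (3,1)
  BK@(4,4): attacks (4,3) (3,4) (3,3)
B attacks (2,1): no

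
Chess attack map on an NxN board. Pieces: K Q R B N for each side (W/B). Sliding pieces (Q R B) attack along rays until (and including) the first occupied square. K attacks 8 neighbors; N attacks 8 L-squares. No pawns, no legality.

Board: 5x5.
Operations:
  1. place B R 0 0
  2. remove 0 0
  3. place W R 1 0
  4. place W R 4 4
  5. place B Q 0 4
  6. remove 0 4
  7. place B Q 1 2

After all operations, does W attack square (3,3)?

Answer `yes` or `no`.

Op 1: place BR@(0,0)
Op 2: remove (0,0)
Op 3: place WR@(1,0)
Op 4: place WR@(4,4)
Op 5: place BQ@(0,4)
Op 6: remove (0,4)
Op 7: place BQ@(1,2)
Per-piece attacks for W:
  WR@(1,0): attacks (1,1) (1,2) (2,0) (3,0) (4,0) (0,0) [ray(0,1) blocked at (1,2)]
  WR@(4,4): attacks (4,3) (4,2) (4,1) (4,0) (3,4) (2,4) (1,4) (0,4)
W attacks (3,3): no

Answer: no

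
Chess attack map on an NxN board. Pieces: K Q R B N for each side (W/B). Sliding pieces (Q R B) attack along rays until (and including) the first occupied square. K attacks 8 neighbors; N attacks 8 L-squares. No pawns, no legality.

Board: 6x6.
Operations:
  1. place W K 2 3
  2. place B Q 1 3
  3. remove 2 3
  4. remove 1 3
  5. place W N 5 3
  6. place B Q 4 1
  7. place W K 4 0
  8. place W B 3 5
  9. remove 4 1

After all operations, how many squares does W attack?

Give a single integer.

Answer: 13

Derivation:
Op 1: place WK@(2,3)
Op 2: place BQ@(1,3)
Op 3: remove (2,3)
Op 4: remove (1,3)
Op 5: place WN@(5,3)
Op 6: place BQ@(4,1)
Op 7: place WK@(4,0)
Op 8: place WB@(3,5)
Op 9: remove (4,1)
Per-piece attacks for W:
  WB@(3,5): attacks (4,4) (5,3) (2,4) (1,3) (0,2) [ray(1,-1) blocked at (5,3)]
  WK@(4,0): attacks (4,1) (5,0) (3,0) (5,1) (3,1)
  WN@(5,3): attacks (4,5) (3,4) (4,1) (3,2)
Union (13 distinct): (0,2) (1,3) (2,4) (3,0) (3,1) (3,2) (3,4) (4,1) (4,4) (4,5) (5,0) (5,1) (5,3)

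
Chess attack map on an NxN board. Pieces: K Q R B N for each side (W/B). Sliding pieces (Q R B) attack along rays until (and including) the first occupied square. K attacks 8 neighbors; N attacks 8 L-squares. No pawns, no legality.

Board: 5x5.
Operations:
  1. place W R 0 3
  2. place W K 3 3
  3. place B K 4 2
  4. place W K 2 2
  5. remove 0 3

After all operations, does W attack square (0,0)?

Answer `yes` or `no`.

Answer: no

Derivation:
Op 1: place WR@(0,3)
Op 2: place WK@(3,3)
Op 3: place BK@(4,2)
Op 4: place WK@(2,2)
Op 5: remove (0,3)
Per-piece attacks for W:
  WK@(2,2): attacks (2,3) (2,1) (3,2) (1,2) (3,3) (3,1) (1,3) (1,1)
  WK@(3,3): attacks (3,4) (3,2) (4,3) (2,3) (4,4) (4,2) (2,4) (2,2)
W attacks (0,0): no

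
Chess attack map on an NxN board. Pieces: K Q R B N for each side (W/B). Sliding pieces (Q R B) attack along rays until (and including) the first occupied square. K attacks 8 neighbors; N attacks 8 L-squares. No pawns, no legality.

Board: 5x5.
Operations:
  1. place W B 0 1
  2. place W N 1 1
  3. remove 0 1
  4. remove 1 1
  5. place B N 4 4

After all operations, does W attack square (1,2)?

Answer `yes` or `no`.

Op 1: place WB@(0,1)
Op 2: place WN@(1,1)
Op 3: remove (0,1)
Op 4: remove (1,1)
Op 5: place BN@(4,4)
Per-piece attacks for W:
W attacks (1,2): no

Answer: no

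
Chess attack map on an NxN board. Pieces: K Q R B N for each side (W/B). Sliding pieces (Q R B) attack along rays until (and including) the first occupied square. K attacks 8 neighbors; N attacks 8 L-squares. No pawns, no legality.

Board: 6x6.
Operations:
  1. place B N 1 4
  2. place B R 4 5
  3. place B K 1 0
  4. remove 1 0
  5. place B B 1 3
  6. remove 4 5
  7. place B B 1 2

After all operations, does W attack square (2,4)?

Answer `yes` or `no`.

Answer: no

Derivation:
Op 1: place BN@(1,4)
Op 2: place BR@(4,5)
Op 3: place BK@(1,0)
Op 4: remove (1,0)
Op 5: place BB@(1,3)
Op 6: remove (4,5)
Op 7: place BB@(1,2)
Per-piece attacks for W:
W attacks (2,4): no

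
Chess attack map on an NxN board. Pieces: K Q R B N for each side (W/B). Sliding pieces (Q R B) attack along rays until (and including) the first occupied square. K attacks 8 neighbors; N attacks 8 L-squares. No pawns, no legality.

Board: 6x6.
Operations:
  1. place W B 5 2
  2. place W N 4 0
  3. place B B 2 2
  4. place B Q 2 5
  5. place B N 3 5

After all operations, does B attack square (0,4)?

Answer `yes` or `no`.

Answer: yes

Derivation:
Op 1: place WB@(5,2)
Op 2: place WN@(4,0)
Op 3: place BB@(2,2)
Op 4: place BQ@(2,5)
Op 5: place BN@(3,5)
Per-piece attacks for B:
  BB@(2,2): attacks (3,3) (4,4) (5,5) (3,1) (4,0) (1,3) (0,4) (1,1) (0,0) [ray(1,-1) blocked at (4,0)]
  BQ@(2,5): attacks (2,4) (2,3) (2,2) (3,5) (1,5) (0,5) (3,4) (4,3) (5,2) (1,4) (0,3) [ray(0,-1) blocked at (2,2); ray(1,0) blocked at (3,5); ray(1,-1) blocked at (5,2)]
  BN@(3,5): attacks (4,3) (5,4) (2,3) (1,4)
B attacks (0,4): yes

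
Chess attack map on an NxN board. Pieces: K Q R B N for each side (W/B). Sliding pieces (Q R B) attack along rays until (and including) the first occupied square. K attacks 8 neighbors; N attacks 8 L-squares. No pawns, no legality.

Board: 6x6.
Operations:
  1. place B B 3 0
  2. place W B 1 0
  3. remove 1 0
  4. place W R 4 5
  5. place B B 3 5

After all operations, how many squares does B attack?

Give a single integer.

Op 1: place BB@(3,0)
Op 2: place WB@(1,0)
Op 3: remove (1,0)
Op 4: place WR@(4,5)
Op 5: place BB@(3,5)
Per-piece attacks for B:
  BB@(3,0): attacks (4,1) (5,2) (2,1) (1,2) (0,3)
  BB@(3,5): attacks (4,4) (5,3) (2,4) (1,3) (0,2)
Union (10 distinct): (0,2) (0,3) (1,2) (1,3) (2,1) (2,4) (4,1) (4,4) (5,2) (5,3)

Answer: 10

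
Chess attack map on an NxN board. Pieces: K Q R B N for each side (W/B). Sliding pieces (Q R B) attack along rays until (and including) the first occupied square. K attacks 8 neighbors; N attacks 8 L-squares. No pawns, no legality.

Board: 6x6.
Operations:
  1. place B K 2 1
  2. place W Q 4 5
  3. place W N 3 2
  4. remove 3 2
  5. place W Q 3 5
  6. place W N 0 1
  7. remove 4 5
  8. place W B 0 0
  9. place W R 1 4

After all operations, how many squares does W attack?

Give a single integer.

Answer: 22

Derivation:
Op 1: place BK@(2,1)
Op 2: place WQ@(4,5)
Op 3: place WN@(3,2)
Op 4: remove (3,2)
Op 5: place WQ@(3,5)
Op 6: place WN@(0,1)
Op 7: remove (4,5)
Op 8: place WB@(0,0)
Op 9: place WR@(1,4)
Per-piece attacks for W:
  WB@(0,0): attacks (1,1) (2,2) (3,3) (4,4) (5,5)
  WN@(0,1): attacks (1,3) (2,2) (2,0)
  WR@(1,4): attacks (1,5) (1,3) (1,2) (1,1) (1,0) (2,4) (3,4) (4,4) (5,4) (0,4)
  WQ@(3,5): attacks (3,4) (3,3) (3,2) (3,1) (3,0) (4,5) (5,5) (2,5) (1,5) (0,5) (4,4) (5,3) (2,4) (1,3) (0,2)
Union (22 distinct): (0,2) (0,4) (0,5) (1,0) (1,1) (1,2) (1,3) (1,5) (2,0) (2,2) (2,4) (2,5) (3,0) (3,1) (3,2) (3,3) (3,4) (4,4) (4,5) (5,3) (5,4) (5,5)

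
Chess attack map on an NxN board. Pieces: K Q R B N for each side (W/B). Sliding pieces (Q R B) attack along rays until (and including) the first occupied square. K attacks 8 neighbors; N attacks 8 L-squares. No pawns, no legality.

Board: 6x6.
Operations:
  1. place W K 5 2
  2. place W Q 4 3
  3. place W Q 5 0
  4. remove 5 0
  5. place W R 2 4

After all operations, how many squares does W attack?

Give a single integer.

Answer: 23

Derivation:
Op 1: place WK@(5,2)
Op 2: place WQ@(4,3)
Op 3: place WQ@(5,0)
Op 4: remove (5,0)
Op 5: place WR@(2,4)
Per-piece attacks for W:
  WR@(2,4): attacks (2,5) (2,3) (2,2) (2,1) (2,0) (3,4) (4,4) (5,4) (1,4) (0,4)
  WQ@(4,3): attacks (4,4) (4,5) (4,2) (4,1) (4,0) (5,3) (3,3) (2,3) (1,3) (0,3) (5,4) (5,2) (3,4) (2,5) (3,2) (2,1) (1,0) [ray(1,-1) blocked at (5,2)]
  WK@(5,2): attacks (5,3) (5,1) (4,2) (4,3) (4,1)
Union (23 distinct): (0,3) (0,4) (1,0) (1,3) (1,4) (2,0) (2,1) (2,2) (2,3) (2,5) (3,2) (3,3) (3,4) (4,0) (4,1) (4,2) (4,3) (4,4) (4,5) (5,1) (5,2) (5,3) (5,4)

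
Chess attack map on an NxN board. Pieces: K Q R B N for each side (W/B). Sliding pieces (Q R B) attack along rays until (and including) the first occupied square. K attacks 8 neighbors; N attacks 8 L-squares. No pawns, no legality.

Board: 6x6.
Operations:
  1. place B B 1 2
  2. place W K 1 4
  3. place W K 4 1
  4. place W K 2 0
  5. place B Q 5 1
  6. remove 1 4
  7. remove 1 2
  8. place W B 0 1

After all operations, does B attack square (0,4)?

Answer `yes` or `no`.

Op 1: place BB@(1,2)
Op 2: place WK@(1,4)
Op 3: place WK@(4,1)
Op 4: place WK@(2,0)
Op 5: place BQ@(5,1)
Op 6: remove (1,4)
Op 7: remove (1,2)
Op 8: place WB@(0,1)
Per-piece attacks for B:
  BQ@(5,1): attacks (5,2) (5,3) (5,4) (5,5) (5,0) (4,1) (4,2) (3,3) (2,4) (1,5) (4,0) [ray(-1,0) blocked at (4,1)]
B attacks (0,4): no

Answer: no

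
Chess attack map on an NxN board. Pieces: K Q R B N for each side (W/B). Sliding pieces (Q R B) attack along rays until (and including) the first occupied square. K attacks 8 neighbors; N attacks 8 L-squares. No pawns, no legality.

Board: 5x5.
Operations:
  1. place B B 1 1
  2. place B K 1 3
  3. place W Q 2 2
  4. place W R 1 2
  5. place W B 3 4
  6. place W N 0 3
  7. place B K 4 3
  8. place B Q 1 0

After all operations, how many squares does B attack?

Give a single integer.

Op 1: place BB@(1,1)
Op 2: place BK@(1,3)
Op 3: place WQ@(2,2)
Op 4: place WR@(1,2)
Op 5: place WB@(3,4)
Op 6: place WN@(0,3)
Op 7: place BK@(4,3)
Op 8: place BQ@(1,0)
Per-piece attacks for B:
  BQ@(1,0): attacks (1,1) (2,0) (3,0) (4,0) (0,0) (2,1) (3,2) (4,3) (0,1) [ray(0,1) blocked at (1,1); ray(1,1) blocked at (4,3)]
  BB@(1,1): attacks (2,2) (2,0) (0,2) (0,0) [ray(1,1) blocked at (2,2)]
  BK@(1,3): attacks (1,4) (1,2) (2,3) (0,3) (2,4) (2,2) (0,4) (0,2)
  BK@(4,3): attacks (4,4) (4,2) (3,3) (3,4) (3,2)
Union (21 distinct): (0,0) (0,1) (0,2) (0,3) (0,4) (1,1) (1,2) (1,4) (2,0) (2,1) (2,2) (2,3) (2,4) (3,0) (3,2) (3,3) (3,4) (4,0) (4,2) (4,3) (4,4)

Answer: 21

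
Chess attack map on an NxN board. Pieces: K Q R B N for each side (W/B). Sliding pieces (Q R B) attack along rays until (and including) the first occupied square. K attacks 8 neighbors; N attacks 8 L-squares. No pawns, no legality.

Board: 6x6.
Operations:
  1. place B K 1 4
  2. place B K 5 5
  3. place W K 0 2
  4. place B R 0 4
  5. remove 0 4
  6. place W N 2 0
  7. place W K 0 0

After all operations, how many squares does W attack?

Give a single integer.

Op 1: place BK@(1,4)
Op 2: place BK@(5,5)
Op 3: place WK@(0,2)
Op 4: place BR@(0,4)
Op 5: remove (0,4)
Op 6: place WN@(2,0)
Op 7: place WK@(0,0)
Per-piece attacks for W:
  WK@(0,0): attacks (0,1) (1,0) (1,1)
  WK@(0,2): attacks (0,3) (0,1) (1,2) (1,3) (1,1)
  WN@(2,0): attacks (3,2) (4,1) (1,2) (0,1)
Union (8 distinct): (0,1) (0,3) (1,0) (1,1) (1,2) (1,3) (3,2) (4,1)

Answer: 8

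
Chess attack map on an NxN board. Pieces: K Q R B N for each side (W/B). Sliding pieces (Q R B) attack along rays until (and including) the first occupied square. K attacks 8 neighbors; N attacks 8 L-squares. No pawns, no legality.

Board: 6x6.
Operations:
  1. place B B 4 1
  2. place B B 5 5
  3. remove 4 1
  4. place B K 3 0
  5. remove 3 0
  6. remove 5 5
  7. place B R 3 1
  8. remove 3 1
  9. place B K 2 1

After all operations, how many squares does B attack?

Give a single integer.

Op 1: place BB@(4,1)
Op 2: place BB@(5,5)
Op 3: remove (4,1)
Op 4: place BK@(3,0)
Op 5: remove (3,0)
Op 6: remove (5,5)
Op 7: place BR@(3,1)
Op 8: remove (3,1)
Op 9: place BK@(2,1)
Per-piece attacks for B:
  BK@(2,1): attacks (2,2) (2,0) (3,1) (1,1) (3,2) (3,0) (1,2) (1,0)
Union (8 distinct): (1,0) (1,1) (1,2) (2,0) (2,2) (3,0) (3,1) (3,2)

Answer: 8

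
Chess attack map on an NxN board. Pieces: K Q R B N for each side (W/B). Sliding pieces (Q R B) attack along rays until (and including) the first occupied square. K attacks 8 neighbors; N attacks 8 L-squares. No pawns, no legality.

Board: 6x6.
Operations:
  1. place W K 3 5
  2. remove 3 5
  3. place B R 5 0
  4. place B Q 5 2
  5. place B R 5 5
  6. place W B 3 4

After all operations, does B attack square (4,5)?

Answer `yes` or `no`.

Op 1: place WK@(3,5)
Op 2: remove (3,5)
Op 3: place BR@(5,0)
Op 4: place BQ@(5,2)
Op 5: place BR@(5,5)
Op 6: place WB@(3,4)
Per-piece attacks for B:
  BR@(5,0): attacks (5,1) (5,2) (4,0) (3,0) (2,0) (1,0) (0,0) [ray(0,1) blocked at (5,2)]
  BQ@(5,2): attacks (5,3) (5,4) (5,5) (5,1) (5,0) (4,2) (3,2) (2,2) (1,2) (0,2) (4,3) (3,4) (4,1) (3,0) [ray(0,1) blocked at (5,5); ray(0,-1) blocked at (5,0); ray(-1,1) blocked at (3,4)]
  BR@(5,5): attacks (5,4) (5,3) (5,2) (4,5) (3,5) (2,5) (1,5) (0,5) [ray(0,-1) blocked at (5,2)]
B attacks (4,5): yes

Answer: yes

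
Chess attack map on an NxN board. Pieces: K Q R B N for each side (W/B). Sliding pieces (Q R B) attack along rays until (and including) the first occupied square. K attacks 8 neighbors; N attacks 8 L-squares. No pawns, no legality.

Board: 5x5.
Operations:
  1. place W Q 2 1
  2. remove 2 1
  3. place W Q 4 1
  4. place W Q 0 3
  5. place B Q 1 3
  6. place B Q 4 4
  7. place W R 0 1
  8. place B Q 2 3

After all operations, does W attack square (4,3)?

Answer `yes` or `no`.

Answer: yes

Derivation:
Op 1: place WQ@(2,1)
Op 2: remove (2,1)
Op 3: place WQ@(4,1)
Op 4: place WQ@(0,3)
Op 5: place BQ@(1,3)
Op 6: place BQ@(4,4)
Op 7: place WR@(0,1)
Op 8: place BQ@(2,3)
Per-piece attacks for W:
  WR@(0,1): attacks (0,2) (0,3) (0,0) (1,1) (2,1) (3,1) (4,1) [ray(0,1) blocked at (0,3); ray(1,0) blocked at (4,1)]
  WQ@(0,3): attacks (0,4) (0,2) (0,1) (1,3) (1,4) (1,2) (2,1) (3,0) [ray(0,-1) blocked at (0,1); ray(1,0) blocked at (1,3)]
  WQ@(4,1): attacks (4,2) (4,3) (4,4) (4,0) (3,1) (2,1) (1,1) (0,1) (3,2) (2,3) (3,0) [ray(0,1) blocked at (4,4); ray(-1,0) blocked at (0,1); ray(-1,1) blocked at (2,3)]
W attacks (4,3): yes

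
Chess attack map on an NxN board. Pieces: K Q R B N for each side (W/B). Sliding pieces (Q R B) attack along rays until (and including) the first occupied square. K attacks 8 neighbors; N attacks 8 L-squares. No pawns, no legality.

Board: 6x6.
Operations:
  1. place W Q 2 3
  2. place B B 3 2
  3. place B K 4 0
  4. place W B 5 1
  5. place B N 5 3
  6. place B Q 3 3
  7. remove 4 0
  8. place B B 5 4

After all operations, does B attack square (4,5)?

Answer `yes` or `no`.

Op 1: place WQ@(2,3)
Op 2: place BB@(3,2)
Op 3: place BK@(4,0)
Op 4: place WB@(5,1)
Op 5: place BN@(5,3)
Op 6: place BQ@(3,3)
Op 7: remove (4,0)
Op 8: place BB@(5,4)
Per-piece attacks for B:
  BB@(3,2): attacks (4,3) (5,4) (4,1) (5,0) (2,3) (2,1) (1,0) [ray(1,1) blocked at (5,4); ray(-1,1) blocked at (2,3)]
  BQ@(3,3): attacks (3,4) (3,5) (3,2) (4,3) (5,3) (2,3) (4,4) (5,5) (4,2) (5,1) (2,4) (1,5) (2,2) (1,1) (0,0) [ray(0,-1) blocked at (3,2); ray(1,0) blocked at (5,3); ray(-1,0) blocked at (2,3); ray(1,-1) blocked at (5,1)]
  BN@(5,3): attacks (4,5) (3,4) (4,1) (3,2)
  BB@(5,4): attacks (4,5) (4,3) (3,2) [ray(-1,-1) blocked at (3,2)]
B attacks (4,5): yes

Answer: yes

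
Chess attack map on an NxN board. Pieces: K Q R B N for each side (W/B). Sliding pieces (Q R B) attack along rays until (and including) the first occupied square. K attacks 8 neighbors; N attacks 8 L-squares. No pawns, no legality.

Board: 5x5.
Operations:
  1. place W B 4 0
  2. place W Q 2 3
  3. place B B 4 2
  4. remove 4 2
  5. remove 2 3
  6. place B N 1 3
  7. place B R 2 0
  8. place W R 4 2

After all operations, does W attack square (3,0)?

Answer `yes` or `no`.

Answer: no

Derivation:
Op 1: place WB@(4,0)
Op 2: place WQ@(2,3)
Op 3: place BB@(4,2)
Op 4: remove (4,2)
Op 5: remove (2,3)
Op 6: place BN@(1,3)
Op 7: place BR@(2,0)
Op 8: place WR@(4,2)
Per-piece attacks for W:
  WB@(4,0): attacks (3,1) (2,2) (1,3) [ray(-1,1) blocked at (1,3)]
  WR@(4,2): attacks (4,3) (4,4) (4,1) (4,0) (3,2) (2,2) (1,2) (0,2) [ray(0,-1) blocked at (4,0)]
W attacks (3,0): no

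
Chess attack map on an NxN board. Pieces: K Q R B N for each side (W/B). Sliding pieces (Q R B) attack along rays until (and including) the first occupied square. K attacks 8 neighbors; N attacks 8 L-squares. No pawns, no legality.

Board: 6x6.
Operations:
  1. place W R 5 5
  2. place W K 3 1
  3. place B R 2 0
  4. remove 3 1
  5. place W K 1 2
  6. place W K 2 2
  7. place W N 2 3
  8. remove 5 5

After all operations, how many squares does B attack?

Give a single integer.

Op 1: place WR@(5,5)
Op 2: place WK@(3,1)
Op 3: place BR@(2,0)
Op 4: remove (3,1)
Op 5: place WK@(1,2)
Op 6: place WK@(2,2)
Op 7: place WN@(2,3)
Op 8: remove (5,5)
Per-piece attacks for B:
  BR@(2,0): attacks (2,1) (2,2) (3,0) (4,0) (5,0) (1,0) (0,0) [ray(0,1) blocked at (2,2)]
Union (7 distinct): (0,0) (1,0) (2,1) (2,2) (3,0) (4,0) (5,0)

Answer: 7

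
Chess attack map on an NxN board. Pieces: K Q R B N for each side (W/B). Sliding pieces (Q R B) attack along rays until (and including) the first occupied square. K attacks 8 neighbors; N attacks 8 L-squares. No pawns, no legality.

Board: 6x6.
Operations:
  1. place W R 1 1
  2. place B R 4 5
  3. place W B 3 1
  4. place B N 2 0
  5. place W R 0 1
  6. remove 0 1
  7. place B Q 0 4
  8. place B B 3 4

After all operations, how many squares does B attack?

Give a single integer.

Op 1: place WR@(1,1)
Op 2: place BR@(4,5)
Op 3: place WB@(3,1)
Op 4: place BN@(2,0)
Op 5: place WR@(0,1)
Op 6: remove (0,1)
Op 7: place BQ@(0,4)
Op 8: place BB@(3,4)
Per-piece attacks for B:
  BQ@(0,4): attacks (0,5) (0,3) (0,2) (0,1) (0,0) (1,4) (2,4) (3,4) (1,5) (1,3) (2,2) (3,1) [ray(1,0) blocked at (3,4); ray(1,-1) blocked at (3,1)]
  BN@(2,0): attacks (3,2) (4,1) (1,2) (0,1)
  BB@(3,4): attacks (4,5) (4,3) (5,2) (2,5) (2,3) (1,2) (0,1) [ray(1,1) blocked at (4,5)]
  BR@(4,5): attacks (4,4) (4,3) (4,2) (4,1) (4,0) (5,5) (3,5) (2,5) (1,5) (0,5)
Union (25 distinct): (0,0) (0,1) (0,2) (0,3) (0,5) (1,2) (1,3) (1,4) (1,5) (2,2) (2,3) (2,4) (2,5) (3,1) (3,2) (3,4) (3,5) (4,0) (4,1) (4,2) (4,3) (4,4) (4,5) (5,2) (5,5)

Answer: 25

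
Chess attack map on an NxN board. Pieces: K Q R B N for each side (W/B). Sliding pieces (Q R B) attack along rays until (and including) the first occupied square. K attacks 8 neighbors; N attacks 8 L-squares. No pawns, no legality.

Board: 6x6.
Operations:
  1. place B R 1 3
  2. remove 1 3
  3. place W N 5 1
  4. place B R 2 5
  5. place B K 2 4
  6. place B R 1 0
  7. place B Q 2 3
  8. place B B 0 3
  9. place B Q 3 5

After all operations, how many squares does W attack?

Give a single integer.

Op 1: place BR@(1,3)
Op 2: remove (1,3)
Op 3: place WN@(5,1)
Op 4: place BR@(2,5)
Op 5: place BK@(2,4)
Op 6: place BR@(1,0)
Op 7: place BQ@(2,3)
Op 8: place BB@(0,3)
Op 9: place BQ@(3,5)
Per-piece attacks for W:
  WN@(5,1): attacks (4,3) (3,2) (3,0)
Union (3 distinct): (3,0) (3,2) (4,3)

Answer: 3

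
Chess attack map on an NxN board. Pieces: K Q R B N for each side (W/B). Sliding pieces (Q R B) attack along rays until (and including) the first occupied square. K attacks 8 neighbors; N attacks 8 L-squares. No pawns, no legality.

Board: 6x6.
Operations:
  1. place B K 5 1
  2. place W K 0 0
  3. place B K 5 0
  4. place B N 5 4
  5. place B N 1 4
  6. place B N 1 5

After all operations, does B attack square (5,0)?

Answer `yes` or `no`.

Answer: yes

Derivation:
Op 1: place BK@(5,1)
Op 2: place WK@(0,0)
Op 3: place BK@(5,0)
Op 4: place BN@(5,4)
Op 5: place BN@(1,4)
Op 6: place BN@(1,5)
Per-piece attacks for B:
  BN@(1,4): attacks (3,5) (2,2) (3,3) (0,2)
  BN@(1,5): attacks (2,3) (3,4) (0,3)
  BK@(5,0): attacks (5,1) (4,0) (4,1)
  BK@(5,1): attacks (5,2) (5,0) (4,1) (4,2) (4,0)
  BN@(5,4): attacks (3,5) (4,2) (3,3)
B attacks (5,0): yes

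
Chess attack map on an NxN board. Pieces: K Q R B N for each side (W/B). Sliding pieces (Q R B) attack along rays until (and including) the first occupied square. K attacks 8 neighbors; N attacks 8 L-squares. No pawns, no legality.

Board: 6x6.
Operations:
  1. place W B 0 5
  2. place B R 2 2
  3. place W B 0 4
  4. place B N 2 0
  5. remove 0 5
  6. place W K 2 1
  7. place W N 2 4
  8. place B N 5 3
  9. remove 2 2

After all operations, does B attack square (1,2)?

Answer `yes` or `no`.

Answer: yes

Derivation:
Op 1: place WB@(0,5)
Op 2: place BR@(2,2)
Op 3: place WB@(0,4)
Op 4: place BN@(2,0)
Op 5: remove (0,5)
Op 6: place WK@(2,1)
Op 7: place WN@(2,4)
Op 8: place BN@(5,3)
Op 9: remove (2,2)
Per-piece attacks for B:
  BN@(2,0): attacks (3,2) (4,1) (1,2) (0,1)
  BN@(5,3): attacks (4,5) (3,4) (4,1) (3,2)
B attacks (1,2): yes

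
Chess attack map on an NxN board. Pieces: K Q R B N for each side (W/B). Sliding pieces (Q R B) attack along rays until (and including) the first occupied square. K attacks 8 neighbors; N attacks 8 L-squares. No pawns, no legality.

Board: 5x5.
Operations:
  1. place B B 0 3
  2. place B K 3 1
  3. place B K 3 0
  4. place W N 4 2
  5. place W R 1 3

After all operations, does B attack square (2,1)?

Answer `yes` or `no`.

Answer: yes

Derivation:
Op 1: place BB@(0,3)
Op 2: place BK@(3,1)
Op 3: place BK@(3,0)
Op 4: place WN@(4,2)
Op 5: place WR@(1,3)
Per-piece attacks for B:
  BB@(0,3): attacks (1,4) (1,2) (2,1) (3,0) [ray(1,-1) blocked at (3,0)]
  BK@(3,0): attacks (3,1) (4,0) (2,0) (4,1) (2,1)
  BK@(3,1): attacks (3,2) (3,0) (4,1) (2,1) (4,2) (4,0) (2,2) (2,0)
B attacks (2,1): yes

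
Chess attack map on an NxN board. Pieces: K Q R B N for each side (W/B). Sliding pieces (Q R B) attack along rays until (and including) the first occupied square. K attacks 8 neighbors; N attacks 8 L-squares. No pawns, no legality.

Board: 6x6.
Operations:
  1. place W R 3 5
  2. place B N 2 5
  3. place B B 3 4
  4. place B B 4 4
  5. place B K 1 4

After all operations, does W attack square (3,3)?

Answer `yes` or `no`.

Answer: no

Derivation:
Op 1: place WR@(3,5)
Op 2: place BN@(2,5)
Op 3: place BB@(3,4)
Op 4: place BB@(4,4)
Op 5: place BK@(1,4)
Per-piece attacks for W:
  WR@(3,5): attacks (3,4) (4,5) (5,5) (2,5) [ray(0,-1) blocked at (3,4); ray(-1,0) blocked at (2,5)]
W attacks (3,3): no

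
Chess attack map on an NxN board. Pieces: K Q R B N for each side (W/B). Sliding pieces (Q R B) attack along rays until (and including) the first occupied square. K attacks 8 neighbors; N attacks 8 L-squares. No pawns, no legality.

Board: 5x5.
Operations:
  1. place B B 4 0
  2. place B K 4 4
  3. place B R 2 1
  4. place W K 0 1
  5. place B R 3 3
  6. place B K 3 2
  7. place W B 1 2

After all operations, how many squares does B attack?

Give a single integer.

Op 1: place BB@(4,0)
Op 2: place BK@(4,4)
Op 3: place BR@(2,1)
Op 4: place WK@(0,1)
Op 5: place BR@(3,3)
Op 6: place BK@(3,2)
Op 7: place WB@(1,2)
Per-piece attacks for B:
  BR@(2,1): attacks (2,2) (2,3) (2,4) (2,0) (3,1) (4,1) (1,1) (0,1) [ray(-1,0) blocked at (0,1)]
  BK@(3,2): attacks (3,3) (3,1) (4,2) (2,2) (4,3) (4,1) (2,3) (2,1)
  BR@(3,3): attacks (3,4) (3,2) (4,3) (2,3) (1,3) (0,3) [ray(0,-1) blocked at (3,2)]
  BB@(4,0): attacks (3,1) (2,2) (1,3) (0,4)
  BK@(4,4): attacks (4,3) (3,4) (3,3)
Union (17 distinct): (0,1) (0,3) (0,4) (1,1) (1,3) (2,0) (2,1) (2,2) (2,3) (2,4) (3,1) (3,2) (3,3) (3,4) (4,1) (4,2) (4,3)

Answer: 17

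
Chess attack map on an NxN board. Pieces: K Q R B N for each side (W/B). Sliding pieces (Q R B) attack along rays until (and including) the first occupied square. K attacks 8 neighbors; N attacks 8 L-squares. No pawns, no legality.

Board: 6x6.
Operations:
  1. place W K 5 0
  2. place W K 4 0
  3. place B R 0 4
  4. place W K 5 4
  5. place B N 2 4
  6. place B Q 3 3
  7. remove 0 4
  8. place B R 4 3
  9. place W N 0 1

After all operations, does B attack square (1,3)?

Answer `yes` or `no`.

Answer: yes

Derivation:
Op 1: place WK@(5,0)
Op 2: place WK@(4,0)
Op 3: place BR@(0,4)
Op 4: place WK@(5,4)
Op 5: place BN@(2,4)
Op 6: place BQ@(3,3)
Op 7: remove (0,4)
Op 8: place BR@(4,3)
Op 9: place WN@(0,1)
Per-piece attacks for B:
  BN@(2,4): attacks (4,5) (0,5) (3,2) (4,3) (1,2) (0,3)
  BQ@(3,3): attacks (3,4) (3,5) (3,2) (3,1) (3,0) (4,3) (2,3) (1,3) (0,3) (4,4) (5,5) (4,2) (5,1) (2,4) (2,2) (1,1) (0,0) [ray(1,0) blocked at (4,3); ray(-1,1) blocked at (2,4)]
  BR@(4,3): attacks (4,4) (4,5) (4,2) (4,1) (4,0) (5,3) (3,3) [ray(0,-1) blocked at (4,0); ray(-1,0) blocked at (3,3)]
B attacks (1,3): yes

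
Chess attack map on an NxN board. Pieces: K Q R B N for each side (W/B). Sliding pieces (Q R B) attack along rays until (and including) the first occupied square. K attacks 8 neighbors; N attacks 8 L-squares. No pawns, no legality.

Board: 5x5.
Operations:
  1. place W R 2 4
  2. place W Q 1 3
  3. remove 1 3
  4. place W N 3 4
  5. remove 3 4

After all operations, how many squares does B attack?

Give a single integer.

Op 1: place WR@(2,4)
Op 2: place WQ@(1,3)
Op 3: remove (1,3)
Op 4: place WN@(3,4)
Op 5: remove (3,4)
Per-piece attacks for B:
Union (0 distinct): (none)

Answer: 0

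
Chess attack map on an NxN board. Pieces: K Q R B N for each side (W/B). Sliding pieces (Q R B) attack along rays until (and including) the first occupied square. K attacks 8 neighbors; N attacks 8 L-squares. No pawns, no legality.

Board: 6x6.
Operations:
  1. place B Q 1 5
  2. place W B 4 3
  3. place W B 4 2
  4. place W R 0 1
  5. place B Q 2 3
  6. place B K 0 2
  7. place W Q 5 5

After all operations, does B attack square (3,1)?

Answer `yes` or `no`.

Op 1: place BQ@(1,5)
Op 2: place WB@(4,3)
Op 3: place WB@(4,2)
Op 4: place WR@(0,1)
Op 5: place BQ@(2,3)
Op 6: place BK@(0,2)
Op 7: place WQ@(5,5)
Per-piece attacks for B:
  BK@(0,2): attacks (0,3) (0,1) (1,2) (1,3) (1,1)
  BQ@(1,5): attacks (1,4) (1,3) (1,2) (1,1) (1,0) (2,5) (3,5) (4,5) (5,5) (0,5) (2,4) (3,3) (4,2) (0,4) [ray(1,0) blocked at (5,5); ray(1,-1) blocked at (4,2)]
  BQ@(2,3): attacks (2,4) (2,5) (2,2) (2,1) (2,0) (3,3) (4,3) (1,3) (0,3) (3,4) (4,5) (3,2) (4,1) (5,0) (1,4) (0,5) (1,2) (0,1) [ray(1,0) blocked at (4,3); ray(-1,-1) blocked at (0,1)]
B attacks (3,1): no

Answer: no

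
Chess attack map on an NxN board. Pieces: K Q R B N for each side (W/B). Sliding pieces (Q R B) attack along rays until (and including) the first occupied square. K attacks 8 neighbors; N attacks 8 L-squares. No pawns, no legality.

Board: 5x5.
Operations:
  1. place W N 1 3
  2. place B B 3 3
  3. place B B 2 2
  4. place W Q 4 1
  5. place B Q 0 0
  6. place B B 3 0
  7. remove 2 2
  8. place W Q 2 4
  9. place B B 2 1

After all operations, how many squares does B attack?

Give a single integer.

Answer: 19

Derivation:
Op 1: place WN@(1,3)
Op 2: place BB@(3,3)
Op 3: place BB@(2,2)
Op 4: place WQ@(4,1)
Op 5: place BQ@(0,0)
Op 6: place BB@(3,0)
Op 7: remove (2,2)
Op 8: place WQ@(2,4)
Op 9: place BB@(2,1)
Per-piece attacks for B:
  BQ@(0,0): attacks (0,1) (0,2) (0,3) (0,4) (1,0) (2,0) (3,0) (1,1) (2,2) (3,3) [ray(1,0) blocked at (3,0); ray(1,1) blocked at (3,3)]
  BB@(2,1): attacks (3,2) (4,3) (3,0) (1,2) (0,3) (1,0) [ray(1,-1) blocked at (3,0)]
  BB@(3,0): attacks (4,1) (2,1) [ray(1,1) blocked at (4,1); ray(-1,1) blocked at (2,1)]
  BB@(3,3): attacks (4,4) (4,2) (2,4) (2,2) (1,1) (0,0) [ray(-1,1) blocked at (2,4); ray(-1,-1) blocked at (0,0)]
Union (19 distinct): (0,0) (0,1) (0,2) (0,3) (0,4) (1,0) (1,1) (1,2) (2,0) (2,1) (2,2) (2,4) (3,0) (3,2) (3,3) (4,1) (4,2) (4,3) (4,4)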